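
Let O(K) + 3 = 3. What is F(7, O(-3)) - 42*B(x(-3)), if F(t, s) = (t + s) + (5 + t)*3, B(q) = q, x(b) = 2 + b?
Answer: 85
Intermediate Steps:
O(K) = 0 (O(K) = -3 + 3 = 0)
F(t, s) = 15 + s + 4*t (F(t, s) = (s + t) + (15 + 3*t) = 15 + s + 4*t)
F(7, O(-3)) - 42*B(x(-3)) = (15 + 0 + 4*7) - 42*(2 - 3) = (15 + 0 + 28) - 42*(-1) = 43 + 42 = 85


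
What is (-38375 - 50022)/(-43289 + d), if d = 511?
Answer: 88397/42778 ≈ 2.0664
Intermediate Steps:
(-38375 - 50022)/(-43289 + d) = (-38375 - 50022)/(-43289 + 511) = -88397/(-42778) = -88397*(-1/42778) = 88397/42778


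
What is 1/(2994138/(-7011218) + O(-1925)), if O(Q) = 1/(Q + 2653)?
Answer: -2552083352/1086360623 ≈ -2.3492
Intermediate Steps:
O(Q) = 1/(2653 + Q)
1/(2994138/(-7011218) + O(-1925)) = 1/(2994138/(-7011218) + 1/(2653 - 1925)) = 1/(2994138*(-1/7011218) + 1/728) = 1/(-1497069/3505609 + 1/728) = 1/(-1086360623/2552083352) = -2552083352/1086360623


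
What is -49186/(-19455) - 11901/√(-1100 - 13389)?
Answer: 49186/19455 + 11901*I*√14489/14489 ≈ 2.5282 + 98.87*I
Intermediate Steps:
-49186/(-19455) - 11901/√(-1100 - 13389) = -49186*(-1/19455) - 11901*(-I*√14489/14489) = 49186/19455 - 11901*(-I*√14489/14489) = 49186/19455 - (-11901)*I*√14489/14489 = 49186/19455 + 11901*I*√14489/14489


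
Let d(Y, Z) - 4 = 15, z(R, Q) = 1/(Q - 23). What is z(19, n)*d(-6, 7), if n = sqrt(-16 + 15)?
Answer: -437/530 - 19*I/530 ≈ -0.82453 - 0.035849*I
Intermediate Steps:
n = I (n = sqrt(-1) = I ≈ 1.0*I)
z(R, Q) = 1/(-23 + Q)
d(Y, Z) = 19 (d(Y, Z) = 4 + 15 = 19)
z(19, n)*d(-6, 7) = 19/(-23 + I) = ((-23 - I)/530)*19 = 19*(-23 - I)/530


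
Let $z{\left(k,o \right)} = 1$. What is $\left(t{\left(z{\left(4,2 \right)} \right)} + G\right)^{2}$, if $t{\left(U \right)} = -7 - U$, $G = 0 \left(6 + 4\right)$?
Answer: $64$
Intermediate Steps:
$G = 0$ ($G = 0 \cdot 10 = 0$)
$\left(t{\left(z{\left(4,2 \right)} \right)} + G\right)^{2} = \left(\left(-7 - 1\right) + 0\right)^{2} = \left(-8 + 0\right)^{2} = \left(-8\right)^{2} = 64$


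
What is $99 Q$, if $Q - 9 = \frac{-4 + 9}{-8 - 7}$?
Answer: $858$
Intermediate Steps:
$Q = \frac{26}{3}$ ($Q = 9 + \frac{-4 + 9}{-8 - 7} = 9 + \frac{5}{-15} = 9 + 5 \left(- \frac{1}{15}\right) = 9 - \frac{1}{3} = \frac{26}{3} \approx 8.6667$)
$99 Q = 99 \cdot \frac{26}{3} = 858$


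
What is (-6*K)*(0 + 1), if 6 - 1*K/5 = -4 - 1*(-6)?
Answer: -120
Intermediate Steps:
K = 20 (K = 30 - 5*(-4 - 1*(-6)) = 30 - 5*(-4 + 6) = 30 - 5*2 = 30 - 10 = 20)
(-6*K)*(0 + 1) = (-6*20)*(0 + 1) = -120*1 = -120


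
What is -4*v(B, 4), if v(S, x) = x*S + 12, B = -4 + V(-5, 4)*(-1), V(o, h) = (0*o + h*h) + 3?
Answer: 320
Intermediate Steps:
V(o, h) = 3 + h**2 (V(o, h) = (0 + h**2) + 3 = h**2 + 3 = 3 + h**2)
B = -23 (B = -4 + (3 + 4**2)*(-1) = -4 + (3 + 16)*(-1) = -4 + 19*(-1) = -4 - 19 = -23)
v(S, x) = 12 + S*x (v(S, x) = S*x + 12 = 12 + S*x)
-4*v(B, 4) = -4*(12 - 23*4) = -4*(12 - 92) = -4*(-80) = 320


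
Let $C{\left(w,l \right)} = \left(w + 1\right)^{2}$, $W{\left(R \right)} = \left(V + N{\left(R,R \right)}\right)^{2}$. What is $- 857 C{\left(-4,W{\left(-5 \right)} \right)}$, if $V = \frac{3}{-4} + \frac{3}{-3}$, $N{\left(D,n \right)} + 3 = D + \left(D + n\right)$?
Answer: $-7713$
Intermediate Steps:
$N{\left(D,n \right)} = -3 + n + 2 D$ ($N{\left(D,n \right)} = -3 + \left(D + \left(D + n\right)\right) = -3 + \left(n + 2 D\right) = -3 + n + 2 D$)
$V = - \frac{7}{4}$ ($V = 3 \left(- \frac{1}{4}\right) + 3 \left(- \frac{1}{3}\right) = - \frac{3}{4} - 1 = - \frac{7}{4} \approx -1.75$)
$W{\left(R \right)} = \left(- \frac{19}{4} + 3 R\right)^{2}$ ($W{\left(R \right)} = \left(- \frac{7}{4} + \left(-3 + R + 2 R\right)\right)^{2} = \left(- \frac{7}{4} + \left(-3 + 3 R\right)\right)^{2} = \left(- \frac{19}{4} + 3 R\right)^{2}$)
$C{\left(w,l \right)} = \left(1 + w\right)^{2}$
$- 857 C{\left(-4,W{\left(-5 \right)} \right)} = - 857 \left(1 - 4\right)^{2} = - 857 \left(-3\right)^{2} = \left(-857\right) 9 = -7713$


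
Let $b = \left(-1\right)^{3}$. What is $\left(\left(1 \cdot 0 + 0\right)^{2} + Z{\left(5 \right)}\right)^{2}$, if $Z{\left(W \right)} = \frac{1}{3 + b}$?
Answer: $\frac{1}{4} \approx 0.25$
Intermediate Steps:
$b = -1$
$Z{\left(W \right)} = \frac{1}{2}$ ($Z{\left(W \right)} = \frac{1}{3 - 1} = \frac{1}{2}$)
$\left(\left(1 \cdot 0 + 0\right)^{2} + Z{\left(5 \right)}\right)^{2} = \left(\left(1 \cdot 0 + 0\right)^{2} + \frac{1}{2}\right)^{2} = \left(\left(0 + 0\right)^{2} + \frac{1}{2}\right)^{2} = \left(0^{2} + \frac{1}{2}\right)^{2} = \left(0 + \frac{1}{2}\right)^{2} = \left(\frac{1}{2}\right)^{2} = \frac{1}{4}$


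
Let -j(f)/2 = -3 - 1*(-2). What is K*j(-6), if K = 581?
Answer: 1162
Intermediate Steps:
j(f) = 2 (j(f) = -2*(-3 - 1*(-2)) = -2*(-3 + 2) = -2*(-1) = 2)
K*j(-6) = 581*2 = 1162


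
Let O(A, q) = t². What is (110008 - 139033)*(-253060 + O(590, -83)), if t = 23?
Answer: 7329712275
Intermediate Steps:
O(A, q) = 529 (O(A, q) = 23² = 529)
(110008 - 139033)*(-253060 + O(590, -83)) = (110008 - 139033)*(-253060 + 529) = -29025*(-252531) = 7329712275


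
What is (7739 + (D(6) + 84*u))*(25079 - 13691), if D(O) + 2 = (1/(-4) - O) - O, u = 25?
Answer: 111884253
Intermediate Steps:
D(O) = -9/4 - 2*O (D(O) = -2 + ((1/(-4) - O) - O) = -2 + ((-1/4 - O) - O) = -2 + (-1/4 - 2*O) = -9/4 - 2*O)
(7739 + (D(6) + 84*u))*(25079 - 13691) = (7739 + ((-9/4 - 2*6) + 84*25))*(25079 - 13691) = (7739 + ((-9/4 - 12) + 2100))*11388 = (7739 + (-57/4 + 2100))*11388 = (7739 + 8343/4)*11388 = (39299/4)*11388 = 111884253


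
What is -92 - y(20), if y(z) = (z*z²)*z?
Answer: -160092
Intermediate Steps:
y(z) = z⁴ (y(z) = z³*z = z⁴)
-92 - y(20) = -92 - 1*20⁴ = -92 - 1*160000 = -92 - 160000 = -160092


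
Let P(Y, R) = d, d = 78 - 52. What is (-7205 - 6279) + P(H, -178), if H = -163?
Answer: -13458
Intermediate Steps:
d = 26
P(Y, R) = 26
(-7205 - 6279) + P(H, -178) = (-7205 - 6279) + 26 = -13484 + 26 = -13458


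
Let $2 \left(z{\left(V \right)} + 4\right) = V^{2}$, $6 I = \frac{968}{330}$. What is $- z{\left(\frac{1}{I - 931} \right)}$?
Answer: $\frac{14026783007}{3506696258} \approx 4.0$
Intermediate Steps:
$I = \frac{22}{45}$ ($I = \frac{968 \cdot \frac{1}{330}}{6} = \frac{1}{6} \cdot \frac{44}{15} = \frac{22}{45} \approx 0.48889$)
$z{\left(V \right)} = -4 + \frac{V^{2}}{2}$
$- z{\left(\frac{1}{I - 931} \right)} = - (-4 + \frac{\left(\frac{1}{\frac{22}{45} - 931}\right)^{2}}{2}) = - (-4 + \frac{\left(\frac{1}{- \frac{41873}{45}}\right)^{2}}{2}) = - (-4 + \frac{\left(- \frac{45}{41873}\right)^{2}}{2}) = - (-4 + \frac{1}{2} \cdot \frac{2025}{1753348129}) = - (-4 + \frac{2025}{3506696258}) = \left(-1\right) \left(- \frac{14026783007}{3506696258}\right) = \frac{14026783007}{3506696258}$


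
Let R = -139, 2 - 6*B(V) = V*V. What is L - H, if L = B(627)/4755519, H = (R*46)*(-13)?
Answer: -2371729895035/28533114 ≈ -83122.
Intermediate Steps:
B(V) = 1/3 - V**2/6 (B(V) = 1/3 - V*V/6 = 1/3 - V**2/6)
H = 83122 (H = -139*46*(-13) = -6394*(-13) = 83122)
L = -393127/28533114 (L = (1/3 - 1/6*627**2)/4755519 = (1/3 - 1/6*393129)*(1/4755519) = (1/3 - 131043/2)*(1/4755519) = -393127/6*1/4755519 = -393127/28533114 ≈ -0.013778)
L - H = -393127/28533114 - 1*83122 = -393127/28533114 - 83122 = -2371729895035/28533114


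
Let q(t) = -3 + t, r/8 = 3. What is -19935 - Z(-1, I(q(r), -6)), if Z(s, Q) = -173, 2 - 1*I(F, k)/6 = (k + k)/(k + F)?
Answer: -19762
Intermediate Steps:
r = 24 (r = 8*3 = 24)
I(F, k) = 12 - 12*k/(F + k) (I(F, k) = 12 - 6*(k + k)/(k + F) = 12 - 6*2*k/(F + k) = 12 - 12*k/(F + k))
-19935 - Z(-1, I(q(r), -6)) = -19935 - 1*(-173) = -19935 + 173 = -19762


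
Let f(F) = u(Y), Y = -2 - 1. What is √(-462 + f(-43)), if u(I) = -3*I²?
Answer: I*√489 ≈ 22.113*I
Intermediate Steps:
Y = -3
f(F) = -27 (f(F) = -3*(-3)² = -3*9 = -27)
√(-462 + f(-43)) = √(-462 - 27) = √(-489) = I*√489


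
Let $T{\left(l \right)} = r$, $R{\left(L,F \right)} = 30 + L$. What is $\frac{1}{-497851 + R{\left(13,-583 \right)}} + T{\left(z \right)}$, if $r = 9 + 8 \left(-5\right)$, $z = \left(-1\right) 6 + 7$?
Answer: $- \frac{15432049}{497808} \approx -31.0$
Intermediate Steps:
$z = 1$ ($z = -6 + 7 = 1$)
$r = -31$ ($r = 9 - 40 = -31$)
$T{\left(l \right)} = -31$
$\frac{1}{-497851 + R{\left(13,-583 \right)}} + T{\left(z \right)} = \frac{1}{-497851 + \left(30 + 13\right)} - 31 = \frac{1}{-497851 + 43} - 31 = \frac{1}{-497808} - 31 = - \frac{1}{497808} - 31 = - \frac{15432049}{497808}$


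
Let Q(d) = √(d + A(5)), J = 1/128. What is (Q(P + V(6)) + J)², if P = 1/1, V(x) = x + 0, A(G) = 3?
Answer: 163841/16384 + √10/64 ≈ 10.049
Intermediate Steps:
V(x) = x
P = 1
J = 1/128 ≈ 0.0078125
Q(d) = √(3 + d) (Q(d) = √(d + 3) = √(3 + d))
(Q(P + V(6)) + J)² = (√(3 + (1 + 6)) + 1/128)² = (√(3 + 7) + 1/128)² = (√10 + 1/128)² = (1/128 + √10)²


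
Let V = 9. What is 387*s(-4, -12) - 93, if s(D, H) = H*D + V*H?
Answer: -23313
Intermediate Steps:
s(D, H) = 9*H + D*H (s(D, H) = H*D + 9*H = D*H + 9*H = 9*H + D*H)
387*s(-4, -12) - 93 = 387*(-12*(9 - 4)) - 93 = 387*(-12*5) - 93 = 387*(-60) - 93 = -23220 - 93 = -23313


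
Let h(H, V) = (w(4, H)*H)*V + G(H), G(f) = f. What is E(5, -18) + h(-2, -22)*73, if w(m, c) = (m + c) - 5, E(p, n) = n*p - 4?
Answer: -9876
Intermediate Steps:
E(p, n) = -4 + n*p
w(m, c) = -5 + c + m (w(m, c) = (c + m) - 5 = -5 + c + m)
h(H, V) = H + H*V*(-1 + H) (h(H, V) = ((-5 + H + 4)*H)*V + H = ((-1 + H)*H)*V + H = (H*(-1 + H))*V + H = H*V*(-1 + H) + H = H + H*V*(-1 + H))
E(5, -18) + h(-2, -22)*73 = (-4 - 18*5) - 2*(1 - 22*(-1 - 2))*73 = (-4 - 90) - 2*(1 - 22*(-3))*73 = -94 - 2*(1 + 66)*73 = -94 - 2*67*73 = -94 - 134*73 = -94 - 9782 = -9876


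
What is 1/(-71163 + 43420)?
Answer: -1/27743 ≈ -3.6045e-5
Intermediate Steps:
1/(-71163 + 43420) = 1/(-27743) = -1/27743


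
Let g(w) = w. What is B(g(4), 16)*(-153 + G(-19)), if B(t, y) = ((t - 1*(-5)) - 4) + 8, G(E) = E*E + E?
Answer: 2457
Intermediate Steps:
G(E) = E + E**2 (G(E) = E**2 + E = E + E**2)
B(t, y) = 9 + t (B(t, y) = ((t + 5) - 4) + 8 = ((5 + t) - 4) + 8 = (1 + t) + 8 = 9 + t)
B(g(4), 16)*(-153 + G(-19)) = (9 + 4)*(-153 - 19*(1 - 19)) = 13*(-153 - 19*(-18)) = 13*(-153 + 342) = 13*189 = 2457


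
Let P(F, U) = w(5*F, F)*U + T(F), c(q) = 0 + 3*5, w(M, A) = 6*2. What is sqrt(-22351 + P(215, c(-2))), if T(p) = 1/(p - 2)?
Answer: I*sqrt(1005875886)/213 ≈ 148.9*I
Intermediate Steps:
w(M, A) = 12
c(q) = 15 (c(q) = 0 + 15 = 15)
T(p) = 1/(-2 + p)
P(F, U) = 1/(-2 + F) + 12*U (P(F, U) = 12*U + 1/(-2 + F) = 1/(-2 + F) + 12*U)
sqrt(-22351 + P(215, c(-2))) = sqrt(-22351 + (1 + 12*15*(-2 + 215))/(-2 + 215)) = sqrt(-22351 + (1 + 12*15*213)/213) = sqrt(-22351 + (1 + 38340)/213) = sqrt(-22351 + (1/213)*38341) = sqrt(-22351 + 38341/213) = sqrt(-4722422/213) = I*sqrt(1005875886)/213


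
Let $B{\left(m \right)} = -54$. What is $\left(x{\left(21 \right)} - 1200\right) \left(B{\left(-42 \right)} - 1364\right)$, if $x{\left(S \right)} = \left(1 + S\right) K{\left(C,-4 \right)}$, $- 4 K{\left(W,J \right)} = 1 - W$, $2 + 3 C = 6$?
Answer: $\frac{5097001}{3} \approx 1.699 \cdot 10^{6}$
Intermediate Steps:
$C = \frac{4}{3}$ ($C = - \frac{2}{3} + \frac{1}{3} \cdot 6 = - \frac{2}{3} + 2 = \frac{4}{3} \approx 1.3333$)
$K{\left(W,J \right)} = - \frac{1}{4} + \frac{W}{4}$ ($K{\left(W,J \right)} = - \frac{1 - W}{4} = - \frac{1}{4} + \frac{W}{4}$)
$x{\left(S \right)} = \frac{1}{12} + \frac{S}{12}$ ($x{\left(S \right)} = \left(1 + S\right) \left(- \frac{1}{4} + \frac{1}{4} \cdot \frac{4}{3}\right) = \left(1 + S\right) \left(- \frac{1}{4} + \frac{1}{3}\right) = \left(1 + S\right) \frac{1}{12} = \frac{1}{12} + \frac{S}{12}$)
$\left(x{\left(21 \right)} - 1200\right) \left(B{\left(-42 \right)} - 1364\right) = \left(\left(\frac{1}{12} + \frac{1}{12} \cdot 21\right) - 1200\right) \left(-54 - 1364\right) = \left(\left(\frac{1}{12} + \frac{7}{4}\right) - 1200\right) \left(-1418\right) = \left(\frac{11}{6} - 1200\right) \left(-1418\right) = \left(- \frac{7189}{6}\right) \left(-1418\right) = \frac{5097001}{3}$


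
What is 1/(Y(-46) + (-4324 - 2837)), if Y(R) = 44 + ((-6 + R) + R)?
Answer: -1/7215 ≈ -0.00013860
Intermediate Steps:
Y(R) = 38 + 2*R (Y(R) = 44 + (-6 + 2*R) = 38 + 2*R)
1/(Y(-46) + (-4324 - 2837)) = 1/((38 + 2*(-46)) + (-4324 - 2837)) = 1/((38 - 92) - 7161) = 1/(-54 - 7161) = 1/(-7215) = -1/7215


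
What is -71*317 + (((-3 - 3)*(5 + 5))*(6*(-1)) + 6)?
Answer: -22141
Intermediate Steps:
-71*317 + (((-3 - 3)*(5 + 5))*(6*(-1)) + 6) = -22507 + (-6*10*(-6) + 6) = -22507 + (-60*(-6) + 6) = -22507 + (360 + 6) = -22507 + 366 = -22141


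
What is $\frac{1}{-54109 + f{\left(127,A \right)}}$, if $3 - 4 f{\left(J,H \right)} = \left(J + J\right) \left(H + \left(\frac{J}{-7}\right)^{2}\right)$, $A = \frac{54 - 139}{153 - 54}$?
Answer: $- \frac{19404}{1454438407} \approx -1.3341 \cdot 10^{-5}$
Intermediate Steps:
$A = - \frac{85}{99} \approx -0.85859$
$f{\left(J,H \right)} = \frac{3}{4} - \frac{J \left(H + \frac{J^{2}}{49}\right)}{2}$ ($f{\left(J,H \right)} = \frac{3}{4} - \frac{\left(J + J\right) \left(H + \left(\frac{J}{-7}\right)^{2}\right)}{4} = \frac{3}{4} - \frac{2 J \left(H + \left(J \left(- \frac{1}{7}\right)\right)^{2}\right)}{4} = \frac{3}{4} - \frac{2 J \left(H + \left(- \frac{J}{7}\right)^{2}\right)}{4} = \frac{3}{4} - \frac{2 J \left(H + \frac{J^{2}}{49}\right)}{4} = \frac{3}{4} - \frac{J \left(H + \frac{J^{2}}{49}\right)}{2}$)
$\frac{1}{-54109 + f{\left(127,A \right)}} = \frac{1}{-54109 - \left(- \frac{3}{4} - \frac{10795}{198} + \frac{2048383}{98}\right)} = \frac{1}{-54109 + \left(\frac{3}{4} - \frac{2048383}{98} + \frac{10795}{198}\right)} = \frac{1}{-54109 - \frac{404507371}{19404}} = \frac{1}{- \frac{1454438407}{19404}} = - \frac{19404}{1454438407}$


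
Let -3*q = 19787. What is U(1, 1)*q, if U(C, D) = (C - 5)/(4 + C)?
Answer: 79148/15 ≈ 5276.5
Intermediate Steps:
U(C, D) = (-5 + C)/(4 + C)
q = -19787/3 (q = -⅓*19787 = -19787/3 ≈ -6595.7)
U(1, 1)*q = ((-5 + 1)/(4 + 1))*(-19787/3) = (-4/5)*(-19787/3) = ((⅕)*(-4))*(-19787/3) = -⅘*(-19787/3) = 79148/15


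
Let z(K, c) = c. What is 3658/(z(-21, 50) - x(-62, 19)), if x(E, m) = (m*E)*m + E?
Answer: 1829/11247 ≈ 0.16262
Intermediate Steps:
x(E, m) = E + E*m² (x(E, m) = (E*m)*m + E = E*m² + E = E + E*m²)
3658/(z(-21, 50) - x(-62, 19)) = 3658/(50 - (-62)*(1 + 19²)) = 3658/(50 - (-62)*(1 + 361)) = 3658/(50 - (-62)*362) = 3658/(50 - 1*(-22444)) = 3658/(50 + 22444) = 3658/22494 = 3658*(1/22494) = 1829/11247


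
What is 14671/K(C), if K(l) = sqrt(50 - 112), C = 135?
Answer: -14671*I*sqrt(62)/62 ≈ -1863.2*I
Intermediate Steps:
K(l) = I*sqrt(62) (K(l) = sqrt(-62) = I*sqrt(62))
14671/K(C) = 14671/((I*sqrt(62))) = 14671*(-I*sqrt(62)/62) = -14671*I*sqrt(62)/62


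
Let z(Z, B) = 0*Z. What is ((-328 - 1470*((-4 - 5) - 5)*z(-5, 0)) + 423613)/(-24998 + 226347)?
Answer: 423285/201349 ≈ 2.1022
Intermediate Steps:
z(Z, B) = 0
((-328 - 1470*((-4 - 5) - 5)*z(-5, 0)) + 423613)/(-24998 + 226347) = ((-328 - 1470*((-4 - 5) - 5)*0) + 423613)/(-24998 + 226347) = ((-328 - 1470*(-9 - 5)*0) + 423613)/201349 = ((-328 - 1470*(-14*0)) + 423613)*(1/201349) = ((-328 - 1470*0) + 423613)*(1/201349) = ((-328 - 147*0) + 423613)*(1/201349) = ((-328 + 0) + 423613)*(1/201349) = (-328 + 423613)*(1/201349) = 423285*(1/201349) = 423285/201349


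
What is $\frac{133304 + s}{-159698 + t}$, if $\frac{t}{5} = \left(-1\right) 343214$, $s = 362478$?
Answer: $- \frac{247891}{937884} \approx -0.26431$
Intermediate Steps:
$t = -1716070$ ($t = 5 \left(\left(-1\right) 343214\right) = 5 \left(-343214\right) = -1716070$)
$\frac{133304 + s}{-159698 + t} = \frac{133304 + 362478}{-159698 - 1716070} = \frac{495782}{-1875768} = 495782 \left(- \frac{1}{1875768}\right) = - \frac{247891}{937884}$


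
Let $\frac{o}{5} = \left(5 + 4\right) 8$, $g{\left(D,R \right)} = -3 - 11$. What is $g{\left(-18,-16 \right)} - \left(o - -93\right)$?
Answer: $-467$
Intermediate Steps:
$g{\left(D,R \right)} = -14$
$o = 360$ ($o = 5 \left(5 + 4\right) 8 = 5 \cdot 9 \cdot 8 = 5 \cdot 72 = 360$)
$g{\left(-18,-16 \right)} - \left(o - -93\right) = -14 - \left(360 - -93\right) = -14 - \left(360 + 93\right) = -14 - 453 = -467$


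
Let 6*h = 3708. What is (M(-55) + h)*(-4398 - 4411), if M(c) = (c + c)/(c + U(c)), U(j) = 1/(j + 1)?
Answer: -16226336562/2971 ≈ -5.4616e+6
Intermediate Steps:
h = 618 (h = (1/6)*3708 = 618)
U(j) = 1/(1 + j)
M(c) = 2*c/(c + 1/(1 + c)) (M(c) = (c + c)/(c + 1/(1 + c)) = (2*c)/(c + 1/(1 + c)) = 2*c/(c + 1/(1 + c)))
(M(-55) + h)*(-4398 - 4411) = (2*(-55)*(1 - 55)/(1 - 55*(1 - 55)) + 618)*(-4398 - 4411) = (2*(-55)*(-54)/(1 - 55*(-54)) + 618)*(-8809) = (2*(-55)*(-54)/(1 + 2970) + 618)*(-8809) = (2*(-55)*(-54)/2971 + 618)*(-8809) = (2*(-55)*(1/2971)*(-54) + 618)*(-8809) = (5940/2971 + 618)*(-8809) = (1842018/2971)*(-8809) = -16226336562/2971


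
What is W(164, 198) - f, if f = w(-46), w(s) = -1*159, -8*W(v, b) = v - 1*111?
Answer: 1219/8 ≈ 152.38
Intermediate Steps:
W(v, b) = 111/8 - v/8 (W(v, b) = -(v - 1*111)/8 = -(v - 111)/8 = -(-111 + v)/8 = 111/8 - v/8)
w(s) = -159
f = -159
W(164, 198) - f = (111/8 - ⅛*164) - 1*(-159) = (111/8 - 41/2) + 159 = -53/8 + 159 = 1219/8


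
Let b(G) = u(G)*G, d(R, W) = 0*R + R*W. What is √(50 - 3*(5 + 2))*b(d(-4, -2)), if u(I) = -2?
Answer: -16*√29 ≈ -86.163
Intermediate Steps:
d(R, W) = R*W (d(R, W) = 0 + R*W = R*W)
b(G) = -2*G
√(50 - 3*(5 + 2))*b(d(-4, -2)) = √(50 - 3*(5 + 2))*(-(-8)*(-2)) = √(50 - 3*7)*(-2*8) = √(50 - 21)*(-16) = √29*(-16) = -16*√29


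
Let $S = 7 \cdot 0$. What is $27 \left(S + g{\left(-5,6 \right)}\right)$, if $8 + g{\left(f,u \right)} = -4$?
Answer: $-324$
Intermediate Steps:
$S = 0$
$g{\left(f,u \right)} = -12$ ($g{\left(f,u \right)} = -8 - 4 = -12$)
$27 \left(S + g{\left(-5,6 \right)}\right) = 27 \left(0 - 12\right) = 27 \left(-12\right) = -324$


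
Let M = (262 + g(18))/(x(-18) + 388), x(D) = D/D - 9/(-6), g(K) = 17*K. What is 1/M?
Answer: 11/16 ≈ 0.68750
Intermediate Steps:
x(D) = 5/2 (x(D) = 1 - 9*(-⅙) = 1 + 3/2 = 5/2)
M = 16/11 (M = (262 + 17*18)/(5/2 + 388) = (262 + 306)/(781/2) = 568*(2/781) = 16/11 ≈ 1.4545)
1/M = 1/(16/11) = 11/16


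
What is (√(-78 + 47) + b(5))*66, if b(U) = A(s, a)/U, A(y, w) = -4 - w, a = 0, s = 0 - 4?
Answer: -264/5 + 66*I*√31 ≈ -52.8 + 367.47*I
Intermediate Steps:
s = -4
b(U) = -4/U (b(U) = (-4 - 1*0)/U = (-4 + 0)/U = -4/U)
(√(-78 + 47) + b(5))*66 = (√(-78 + 47) - 4/5)*66 = (√(-31) - 4*⅕)*66 = (I*√31 - ⅘)*66 = (-⅘ + I*√31)*66 = -264/5 + 66*I*√31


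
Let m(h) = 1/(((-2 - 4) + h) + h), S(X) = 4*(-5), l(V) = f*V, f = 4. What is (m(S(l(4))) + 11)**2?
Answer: 255025/2116 ≈ 120.52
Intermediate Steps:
l(V) = 4*V
S(X) = -20
m(h) = 1/(-6 + 2*h) (m(h) = 1/((-6 + h) + h) = 1/(-6 + 2*h))
(m(S(l(4))) + 11)**2 = (1/(2*(-3 - 20)) + 11)**2 = ((1/2)/(-23) + 11)**2 = ((1/2)*(-1/23) + 11)**2 = (-1/46 + 11)**2 = (505/46)**2 = 255025/2116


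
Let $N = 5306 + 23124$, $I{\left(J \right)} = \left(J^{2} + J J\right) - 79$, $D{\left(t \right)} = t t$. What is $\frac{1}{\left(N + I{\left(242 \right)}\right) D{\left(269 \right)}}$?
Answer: $\frac{1}{10527005919} \approx 9.4994 \cdot 10^{-11}$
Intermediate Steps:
$D{\left(t \right)} = t^{2}$
$I{\left(J \right)} = -79 + 2 J^{2}$ ($I{\left(J \right)} = \left(J^{2} + J^{2}\right) - 79 = 2 J^{2} - 79 = -79 + 2 J^{2}$)
$N = 28430$
$\frac{1}{\left(N + I{\left(242 \right)}\right) D{\left(269 \right)}} = \frac{1}{\left(28430 - \left(79 - 2 \cdot 242^{2}\right)\right) 269^{2}} = \frac{1}{\left(28430 + \left(-79 + 2 \cdot 58564\right)\right) 72361} = \frac{1}{28430 + \left(-79 + 117128\right)} \frac{1}{72361} = \frac{1}{28430 + 117049} \cdot \frac{1}{72361} = \frac{1}{145479} \cdot \frac{1}{72361} = \frac{1}{10527005919}$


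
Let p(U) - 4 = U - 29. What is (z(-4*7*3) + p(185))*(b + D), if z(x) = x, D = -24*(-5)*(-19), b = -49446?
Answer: -3931176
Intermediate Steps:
D = -2280 (D = 120*(-19) = -2280)
p(U) = -25 + U (p(U) = 4 + (U - 29) = 4 + (-29 + U) = -25 + U)
(z(-4*7*3) + p(185))*(b + D) = (-4*7*3 + (-25 + 185))*(-49446 - 2280) = (-28*3 + 160)*(-51726) = (-84 + 160)*(-51726) = 76*(-51726) = -3931176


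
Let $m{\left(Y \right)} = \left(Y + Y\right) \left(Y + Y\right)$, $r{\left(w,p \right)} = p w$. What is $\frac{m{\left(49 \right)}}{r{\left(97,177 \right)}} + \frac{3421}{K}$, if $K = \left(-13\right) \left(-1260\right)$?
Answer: $\frac{72016223}{93742740} \approx 0.76823$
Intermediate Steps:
$m{\left(Y \right)} = 4 Y^{2}$ ($m{\left(Y \right)} = 2 Y 2 Y = 4 Y^{2}$)
$K = 16380$
$\frac{m{\left(49 \right)}}{r{\left(97,177 \right)}} + \frac{3421}{K} = \frac{4 \cdot 49^{2}}{177 \cdot 97} + \frac{3421}{16380} = \frac{4 \cdot 2401}{17169} + 3421 \cdot \frac{1}{16380} = 9604 \cdot \frac{1}{17169} + \frac{3421}{16380} = \frac{9604}{17169} + \frac{3421}{16380} = \frac{72016223}{93742740}$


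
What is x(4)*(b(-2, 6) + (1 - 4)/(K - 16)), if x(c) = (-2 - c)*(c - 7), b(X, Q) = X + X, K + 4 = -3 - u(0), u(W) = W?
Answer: -1602/23 ≈ -69.652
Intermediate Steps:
K = -7 (K = -4 + (-3 - 1*0) = -4 + (-3 + 0) = -4 - 3 = -7)
b(X, Q) = 2*X
x(c) = (-7 + c)*(-2 - c) (x(c) = (-2 - c)*(-7 + c) = (-7 + c)*(-2 - c))
x(4)*(b(-2, 6) + (1 - 4)/(K - 16)) = (14 - 1*4² + 5*4)*(2*(-2) + (1 - 4)/(-7 - 16)) = (14 - 1*16 + 20)*(-4 - 3/(-23)) = (14 - 16 + 20)*(-4 - 3*(-1/23)) = 18*(-4 + 3/23) = 18*(-89/23) = -1602/23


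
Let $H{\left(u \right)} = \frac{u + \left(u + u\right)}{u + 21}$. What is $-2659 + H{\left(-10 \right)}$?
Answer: $- \frac{29279}{11} \approx -2661.7$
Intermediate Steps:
$H{\left(u \right)} = \frac{3 u}{21 + u}$ ($H{\left(u \right)} = \frac{u + 2 u}{21 + u} = \frac{3 u}{21 + u}$)
$-2659 + H{\left(-10 \right)} = -2659 + 3 \left(-10\right) \frac{1}{21 - 10} = -2659 + 3 \left(-10\right) \frac{1}{11} = -2659 - \frac{30}{11} = - \frac{29279}{11}$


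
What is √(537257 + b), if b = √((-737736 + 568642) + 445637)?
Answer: √(537257 + 3*√30727) ≈ 733.34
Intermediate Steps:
b = 3*√30727 (b = √(-169094 + 445637) = √276543 = 3*√30727 ≈ 525.87)
√(537257 + b) = √(537257 + 3*√30727)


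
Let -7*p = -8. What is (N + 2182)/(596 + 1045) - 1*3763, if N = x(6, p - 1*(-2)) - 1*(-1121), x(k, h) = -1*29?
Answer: -6171809/1641 ≈ -3761.0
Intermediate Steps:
p = 8/7 (p = -⅐*(-8) = 8/7 ≈ 1.1429)
x(k, h) = -29
N = 1092 (N = -29 - 1*(-1121) = -29 + 1121 = 1092)
(N + 2182)/(596 + 1045) - 1*3763 = (1092 + 2182)/(596 + 1045) - 1*3763 = 3274/1641 - 3763 = -6171809/1641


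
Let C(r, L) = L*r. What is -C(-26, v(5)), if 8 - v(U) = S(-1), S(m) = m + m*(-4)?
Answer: 130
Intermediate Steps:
S(m) = -3*m (S(m) = m - 4*m = -3*m)
v(U) = 5 (v(U) = 8 - (-3)*(-1) = 8 - 1*3 = 8 - 3 = 5)
-C(-26, v(5)) = -5*(-26) = -1*(-130) = 130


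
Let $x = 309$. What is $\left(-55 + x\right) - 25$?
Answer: $229$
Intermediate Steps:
$\left(-55 + x\right) - 25 = \left(-55 + 309\right) - 25 = 254 - 25 = 229$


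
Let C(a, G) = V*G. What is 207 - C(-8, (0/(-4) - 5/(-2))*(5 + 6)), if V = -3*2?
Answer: 372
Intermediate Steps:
V = -6
C(a, G) = -6*G
207 - C(-8, (0/(-4) - 5/(-2))*(5 + 6)) = 207 - (-6)*(0/(-4) - 5/(-2))*(5 + 6) = 207 - (-6)*(0*(-¼) - 5*(-½))*11 = 207 - (-6)*(0 + 5/2)*11 = 207 - (-6)*(5/2)*11 = 207 - (-6)*55/2 = 207 - 1*(-165) = 207 + 165 = 372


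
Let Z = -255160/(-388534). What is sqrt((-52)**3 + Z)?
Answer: 2*I*sqrt(1326618588396963)/194267 ≈ 374.98*I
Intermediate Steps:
Z = 127580/194267 (Z = -255160*(-1/388534) = 127580/194267 ≈ 0.65672)
sqrt((-52)**3 + Z) = sqrt((-52)**3 + 127580/194267) = sqrt(-140608 + 127580/194267) = sqrt(-27315366756/194267) = 2*I*sqrt(1326618588396963)/194267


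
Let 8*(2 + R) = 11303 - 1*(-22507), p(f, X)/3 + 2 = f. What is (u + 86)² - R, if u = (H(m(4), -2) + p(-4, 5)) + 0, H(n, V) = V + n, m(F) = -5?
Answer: -2013/4 ≈ -503.25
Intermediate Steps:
p(f, X) = -6 + 3*f
u = -25 (u = ((-2 - 5) + (-6 + 3*(-4))) + 0 = (-7 + (-6 - 12)) + 0 = (-7 - 18) + 0 = -25 + 0 = -25)
R = 16897/4 (R = -2 + (11303 - 1*(-22507))/8 = -2 + (11303 + 22507)/8 = -2 + (⅛)*33810 = -2 + 16905/4 = 16897/4 ≈ 4224.3)
(u + 86)² - R = (-25 + 86)² - 1*16897/4 = 61² - 16897/4 = 3721 - 16897/4 = -2013/4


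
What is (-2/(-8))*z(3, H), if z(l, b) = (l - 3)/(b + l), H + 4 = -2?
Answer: 0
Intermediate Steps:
H = -6 (H = -4 - 2 = -6)
z(l, b) = (-3 + l)/(b + l)
(-2/(-8))*z(3, H) = (-2/(-8))*((-3 + 3)/(-6 + 3)) = (-⅛*(-2))*(0/(-3)) = (-⅓*0)/4 = (¼)*0 = 0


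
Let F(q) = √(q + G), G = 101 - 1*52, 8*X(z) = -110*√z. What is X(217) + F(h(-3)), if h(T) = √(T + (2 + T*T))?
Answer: √(49 + 2*√2) - 55*√217/4 ≈ -195.35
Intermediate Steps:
X(z) = -55*√z/4 (X(z) = (-110*√z)/8 = -55*√z/4)
h(T) = √(2 + T + T²) (h(T) = √(T + (2 + T²)) = √(2 + T + T²))
G = 49 (G = 101 - 52 = 49)
F(q) = √(49 + q) (F(q) = √(q + 49) = √(49 + q))
X(217) + F(h(-3)) = -55*√217/4 + √(49 + √(2 - 3 + (-3)²)) = -55*√217/4 + √(49 + √(2 - 3 + 9)) = -55*√217/4 + √(49 + √8) = -55*√217/4 + √(49 + 2*√2) = √(49 + 2*√2) - 55*√217/4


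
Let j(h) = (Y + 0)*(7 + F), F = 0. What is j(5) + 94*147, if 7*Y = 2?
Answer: 13820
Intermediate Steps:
Y = 2/7 (Y = (⅐)*2 = 2/7 ≈ 0.28571)
j(h) = 2 (j(h) = (2/7 + 0)*(7 + 0) = (2/7)*7 = 2)
j(5) + 94*147 = 2 + 94*147 = 2 + 13818 = 13820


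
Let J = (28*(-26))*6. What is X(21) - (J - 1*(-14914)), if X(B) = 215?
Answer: -10331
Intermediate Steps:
J = -4368 (J = -728*6 = -4368)
X(21) - (J - 1*(-14914)) = 215 - (-4368 - 1*(-14914)) = 215 - (-4368 + 14914) = 215 - 1*10546 = 215 - 10546 = -10331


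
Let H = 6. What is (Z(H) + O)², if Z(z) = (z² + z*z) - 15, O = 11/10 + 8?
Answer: 436921/100 ≈ 4369.2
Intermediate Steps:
O = 91/10 (O = 11*(⅒) + 8 = 11/10 + 8 = 91/10 ≈ 9.1000)
Z(z) = -15 + 2*z² (Z(z) = (z² + z²) - 15 = 2*z² - 15 = -15 + 2*z²)
(Z(H) + O)² = ((-15 + 2*6²) + 91/10)² = ((-15 + 2*36) + 91/10)² = ((-15 + 72) + 91/10)² = (57 + 91/10)² = (661/10)² = 436921/100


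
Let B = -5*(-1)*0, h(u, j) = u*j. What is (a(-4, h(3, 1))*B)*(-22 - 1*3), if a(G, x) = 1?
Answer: 0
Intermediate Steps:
h(u, j) = j*u
B = 0 (B = 5*0 = 0)
(a(-4, h(3, 1))*B)*(-22 - 1*3) = (1*0)*(-22 - 1*3) = 0*(-22 - 3) = 0*(-25) = 0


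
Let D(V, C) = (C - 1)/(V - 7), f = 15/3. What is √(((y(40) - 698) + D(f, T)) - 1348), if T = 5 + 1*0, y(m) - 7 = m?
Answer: I*√2001 ≈ 44.733*I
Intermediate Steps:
y(m) = 7 + m
T = 5 (T = 5 + 0 = 5)
f = 5 (f = 15*(⅓) = 5)
D(V, C) = (-1 + C)/(-7 + V)
√(((y(40) - 698) + D(f, T)) - 1348) = √((((7 + 40) - 698) + (-1 + 5)/(-7 + 5)) - 1348) = √(((47 - 698) + 4/(-2)) - 1348) = √((-651 - ½*4) - 1348) = √((-651 - 2) - 1348) = √(-653 - 1348) = √(-2001) = I*√2001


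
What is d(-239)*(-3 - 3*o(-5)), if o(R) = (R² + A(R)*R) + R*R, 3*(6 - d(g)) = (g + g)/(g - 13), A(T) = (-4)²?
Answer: 58841/126 ≈ 466.99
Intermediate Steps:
A(T) = 16
d(g) = 6 - 2*g/(3*(-13 + g)) (d(g) = 6 - (g + g)/(3*(g - 13)) = 6 - 2*g/(3*(-13 + g)))
o(R) = 2*R² + 16*R (o(R) = (R² + 16*R) + R*R = (R² + 16*R) + R² = 2*R² + 16*R)
d(-239)*(-3 - 3*o(-5)) = (2*(-117 + 8*(-239))/(3*(-13 - 239)))*(-3 - 6*(-5)*(8 - 5)) = ((⅔)*(-117 - 1912)/(-252))*(-3 - 6*(-5)*3) = ((⅔)*(-1/252)*(-2029))*(-3 - 3*(-30)) = 2029*(-3 + 90)/378 = (2029/378)*87 = 58841/126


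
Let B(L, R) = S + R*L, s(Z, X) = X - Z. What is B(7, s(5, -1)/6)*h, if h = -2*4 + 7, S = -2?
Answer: 9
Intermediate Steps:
B(L, R) = -2 + L*R (B(L, R) = -2 + R*L = -2 + L*R)
h = -1 (h = -8 + 7 = -1)
B(7, s(5, -1)/6)*h = (-2 + 7*((-1 - 1*5)/6))*(-1) = (-2 + 7*((-1 - 5)*(⅙)))*(-1) = (-2 + 7*(-6*⅙))*(-1) = (-2 + 7*(-1))*(-1) = (-2 - 7)*(-1) = -9*(-1) = 9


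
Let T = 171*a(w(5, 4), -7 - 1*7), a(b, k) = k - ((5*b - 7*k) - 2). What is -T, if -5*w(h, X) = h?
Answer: 17955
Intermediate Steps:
w(h, X) = -h/5
a(b, k) = 2 - 5*b + 8*k (a(b, k) = k - ((-7*k + 5*b) - 2) = k - (-2 - 7*k + 5*b) = k + (2 - 5*b + 7*k) = 2 - 5*b + 8*k)
T = -17955 (T = 171*(2 - (-1)*5 + 8*(-7 - 1*7)) = 171*(2 - 5*(-1) + 8*(-7 - 7)) = 171*(2 + 5 + 8*(-14)) = 171*(2 + 5 - 112) = 171*(-105) = -17955)
-T = -1*(-17955) = 17955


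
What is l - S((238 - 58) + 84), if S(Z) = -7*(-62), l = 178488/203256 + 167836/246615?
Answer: -100354366439/232064715 ≈ -432.44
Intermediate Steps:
l = 361719871/232064715 (l = 178488*(1/203256) + 167836*(1/246615) = 2479/2823 + 167836/246615 = 361719871/232064715 ≈ 1.5587)
S(Z) = 434
l - S((238 - 58) + 84) = 361719871/232064715 - 1*434 = 361719871/232064715 - 434 = -100354366439/232064715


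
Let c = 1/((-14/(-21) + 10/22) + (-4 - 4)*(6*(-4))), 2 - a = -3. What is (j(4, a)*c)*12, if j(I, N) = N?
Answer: 1980/6373 ≈ 0.31069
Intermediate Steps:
a = 5 (a = 2 - 1*(-3) = 2 + 3 = 5)
c = 33/6373 (c = 1/((-14*(-1/21) + 10*(1/22)) - 8*(-24)) = 1/((2/3 + 5/11) + 192) = 1/(37/33 + 192) = 1/(6373/33) = 33/6373 ≈ 0.0051781)
(j(4, a)*c)*12 = (5*(33/6373))*12 = (165/6373)*12 = 1980/6373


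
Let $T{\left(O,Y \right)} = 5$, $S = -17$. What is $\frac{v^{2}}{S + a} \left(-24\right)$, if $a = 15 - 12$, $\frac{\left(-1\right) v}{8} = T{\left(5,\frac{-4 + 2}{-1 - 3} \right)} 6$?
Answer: $\frac{691200}{7} \approx 98743.0$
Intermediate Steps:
$v = -240$ ($v = - 8 \cdot 5 \cdot 6 = \left(-8\right) 30 = -240$)
$a = 3$
$\frac{v^{2}}{S + a} \left(-24\right) = \frac{\left(-240\right)^{2}}{-17 + 3} \left(-24\right) = \frac{57600}{-14} \left(-24\right) = 57600 \left(- \frac{1}{14}\right) \left(-24\right) = \left(- \frac{28800}{7}\right) \left(-24\right) = \frac{691200}{7}$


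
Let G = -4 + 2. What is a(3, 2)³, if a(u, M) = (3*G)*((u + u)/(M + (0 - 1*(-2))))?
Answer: -729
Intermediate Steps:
G = -2
a(u, M) = -12*u/(2 + M) (a(u, M) = (3*(-2))*((u + u)/(M + (0 - 1*(-2)))) = -6*2*u/(M + (0 + 2)) = -6*2*u/(M + 2) = -6*2*u/(2 + M) = -12*u/(2 + M))
a(3, 2)³ = (-12*3/(2 + 2))³ = (-12*3/4)³ = (-12*3*¼)³ = (-9)³ = -729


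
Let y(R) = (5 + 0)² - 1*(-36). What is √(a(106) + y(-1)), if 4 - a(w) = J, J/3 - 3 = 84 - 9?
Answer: 13*I ≈ 13.0*I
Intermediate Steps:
y(R) = 61 (y(R) = 5² + 36 = 25 + 36 = 61)
J = 234 (J = 9 + 3*(84 - 9) = 9 + 3*75 = 9 + 225 = 234)
a(w) = -230 (a(w) = 4 - 1*234 = 4 - 234 = -230)
√(a(106) + y(-1)) = √(-230 + 61) = √(-169) = 13*I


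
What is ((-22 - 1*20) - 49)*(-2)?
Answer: 182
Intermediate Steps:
((-22 - 1*20) - 49)*(-2) = ((-22 - 20) - 49)*(-2) = (-42 - 49)*(-2) = -91*(-2) = 182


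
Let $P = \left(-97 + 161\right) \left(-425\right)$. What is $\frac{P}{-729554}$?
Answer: $\frac{13600}{364777} \approx 0.037283$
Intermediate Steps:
$P = -27200$ ($P = 64 \left(-425\right) = -27200$)
$\frac{P}{-729554} = - \frac{27200}{-729554} = \left(-27200\right) \left(- \frac{1}{729554}\right) = \frac{13600}{364777}$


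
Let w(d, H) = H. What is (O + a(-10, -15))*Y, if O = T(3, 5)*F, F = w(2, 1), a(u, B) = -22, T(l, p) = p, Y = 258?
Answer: -4386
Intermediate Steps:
F = 1
O = 5 (O = 5*1 = 5)
(O + a(-10, -15))*Y = (5 - 22)*258 = -17*258 = -4386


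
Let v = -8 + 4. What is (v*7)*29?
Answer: -812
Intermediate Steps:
v = -4
(v*7)*29 = -4*7*29 = -28*29 = -812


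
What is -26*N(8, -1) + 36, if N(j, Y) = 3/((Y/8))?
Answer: 660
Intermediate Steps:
N(j, Y) = 24/Y (N(j, Y) = 3/((Y*(⅛))) = 3/((Y/8)) = 3*(8/Y) = 24/Y)
-26*N(8, -1) + 36 = -624/(-1) + 36 = -624*(-1) + 36 = -26*(-24) + 36 = 624 + 36 = 660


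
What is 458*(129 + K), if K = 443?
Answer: 261976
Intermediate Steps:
458*(129 + K) = 458*(129 + 443) = 458*572 = 261976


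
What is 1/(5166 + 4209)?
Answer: 1/9375 ≈ 0.00010667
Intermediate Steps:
1/(5166 + 4209) = 1/9375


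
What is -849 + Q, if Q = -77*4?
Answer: -1157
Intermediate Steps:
Q = -308
-849 + Q = -849 - 308 = -1157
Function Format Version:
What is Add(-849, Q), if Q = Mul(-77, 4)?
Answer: -1157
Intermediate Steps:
Q = -308
Add(-849, Q) = Add(-849, -308) = -1157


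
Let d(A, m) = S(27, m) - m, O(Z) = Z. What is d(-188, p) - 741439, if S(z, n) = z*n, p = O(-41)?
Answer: -742505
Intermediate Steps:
p = -41
S(z, n) = n*z
d(A, m) = 26*m (d(A, m) = m*27 - m = 27*m - m = 26*m)
d(-188, p) - 741439 = 26*(-41) - 741439 = -1066 - 741439 = -742505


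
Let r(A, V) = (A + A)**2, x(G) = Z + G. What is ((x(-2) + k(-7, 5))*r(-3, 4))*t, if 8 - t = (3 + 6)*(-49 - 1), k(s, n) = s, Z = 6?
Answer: -49464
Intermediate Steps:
x(G) = 6 + G
r(A, V) = 4*A**2 (r(A, V) = (2*A)**2 = 4*A**2)
t = 458 (t = 8 - (3 + 6)*(-49 - 1) = 8 - 9*(-50) = 8 - 1*(-450) = 8 + 450 = 458)
((x(-2) + k(-7, 5))*r(-3, 4))*t = (((6 - 2) - 7)*(4*(-3)**2))*458 = ((4 - 7)*(4*9))*458 = -3*36*458 = -108*458 = -49464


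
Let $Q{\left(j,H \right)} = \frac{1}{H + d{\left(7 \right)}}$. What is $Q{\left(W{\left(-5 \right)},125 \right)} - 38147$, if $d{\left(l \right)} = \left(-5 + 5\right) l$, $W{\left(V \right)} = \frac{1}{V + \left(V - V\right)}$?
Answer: $- \frac{4768374}{125} \approx -38147.0$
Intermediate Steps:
$W{\left(V \right)} = \frac{1}{V}$ ($W{\left(V \right)} = \frac{1}{V + 0} = \frac{1}{V}$)
$d{\left(l \right)} = 0$ ($d{\left(l \right)} = 0 l = 0$)
$Q{\left(j,H \right)} = \frac{1}{H}$ ($Q{\left(j,H \right)} = \frac{1}{H + 0} = \frac{1}{H}$)
$Q{\left(W{\left(-5 \right)},125 \right)} - 38147 = \frac{1}{125} - 38147 = - \frac{4768374}{125}$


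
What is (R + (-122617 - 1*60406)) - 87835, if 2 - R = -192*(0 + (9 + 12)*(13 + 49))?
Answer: -20872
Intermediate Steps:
R = 249986 (R = 2 - (-192)*(0 + (9 + 12)*(13 + 49)) = 2 - (-192)*(0 + 21*62) = 2 - (-192)*(0 + 1302) = 2 - (-192)*1302 = 2 - 1*(-249984) = 2 + 249984 = 249986)
(R + (-122617 - 1*60406)) - 87835 = (249986 + (-122617 - 1*60406)) - 87835 = (249986 + (-122617 - 60406)) - 87835 = (249986 - 183023) - 87835 = 66963 - 87835 = -20872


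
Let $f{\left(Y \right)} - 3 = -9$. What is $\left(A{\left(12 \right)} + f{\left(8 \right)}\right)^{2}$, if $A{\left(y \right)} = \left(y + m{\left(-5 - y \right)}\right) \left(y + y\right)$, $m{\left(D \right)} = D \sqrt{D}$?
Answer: $-2750364 - 230112 i \sqrt{17} \approx -2.7504 \cdot 10^{6} - 9.4878 \cdot 10^{5} i$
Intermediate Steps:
$f{\left(Y \right)} = -6$ ($f{\left(Y \right)} = 3 - 9 = -6$)
$m{\left(D \right)} = D^{\frac{3}{2}}$
$A{\left(y \right)} = 2 y \left(y + \left(-5 - y\right)^{\frac{3}{2}}\right)$ ($A{\left(y \right)} = \left(y + \left(-5 - y\right)^{\frac{3}{2}}\right) \left(y + y\right) = \left(y + \left(-5 - y\right)^{\frac{3}{2}}\right) 2 y = 2 y \left(y + \left(-5 - y\right)^{\frac{3}{2}}\right)$)
$\left(A{\left(12 \right)} + f{\left(8 \right)}\right)^{2} = \left(2 \cdot 12 \left(12 + \left(-5 - 12\right)^{\frac{3}{2}}\right) - 6\right)^{2} = \left(2 \cdot 12 \left(12 + \left(-17\right)^{\frac{3}{2}}\right) - 6\right)^{2} = \left(2 \cdot 12 \left(12 - 17 i \sqrt{17}\right) - 6\right)^{2} = \left(\left(288 - 408 i \sqrt{17}\right) - 6\right)^{2} = \left(282 - 408 i \sqrt{17}\right)^{2}$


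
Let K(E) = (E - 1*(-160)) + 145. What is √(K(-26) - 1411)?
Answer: 2*I*√283 ≈ 33.645*I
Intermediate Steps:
K(E) = 305 + E (K(E) = (E + 160) + 145 = (160 + E) + 145 = 305 + E)
√(K(-26) - 1411) = √((305 - 26) - 1411) = √(279 - 1411) = √(-1132) = 2*I*√283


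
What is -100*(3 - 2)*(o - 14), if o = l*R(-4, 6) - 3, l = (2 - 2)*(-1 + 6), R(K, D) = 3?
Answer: 1700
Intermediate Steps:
l = 0 (l = 0*5 = 0)
o = -3 (o = 0*3 - 3 = 0 - 3 = -3)
-100*(3 - 2)*(o - 14) = -100*(3 - 2)*(-3 - 14) = -100*(-17) = 1700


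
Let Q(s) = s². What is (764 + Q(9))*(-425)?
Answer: -359125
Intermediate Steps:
(764 + Q(9))*(-425) = (764 + 9²)*(-425) = (764 + 81)*(-425) = 845*(-425) = -359125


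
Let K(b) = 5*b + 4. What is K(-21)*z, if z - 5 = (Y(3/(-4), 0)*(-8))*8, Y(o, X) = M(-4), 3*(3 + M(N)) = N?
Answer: -85547/3 ≈ -28516.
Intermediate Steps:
M(N) = -3 + N/3
Y(o, X) = -13/3 (Y(o, X) = -3 + (⅓)*(-4) = -3 - 4/3 = -13/3)
K(b) = 4 + 5*b
z = 847/3 (z = 5 - 13/3*(-8)*8 = 5 + (104/3)*8 = 5 + 832/3 = 847/3 ≈ 282.33)
K(-21)*z = (4 + 5*(-21))*(847/3) = (4 - 105)*(847/3) = -101*847/3 = -85547/3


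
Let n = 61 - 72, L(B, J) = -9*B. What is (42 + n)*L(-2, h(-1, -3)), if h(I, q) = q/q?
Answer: 558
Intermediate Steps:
h(I, q) = 1
n = -11
(42 + n)*L(-2, h(-1, -3)) = (42 - 11)*(-9*(-2)) = 31*18 = 558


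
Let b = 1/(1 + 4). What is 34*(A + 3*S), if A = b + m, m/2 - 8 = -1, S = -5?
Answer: -136/5 ≈ -27.200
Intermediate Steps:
m = 14 (m = 16 + 2*(-1) = 16 - 2 = 14)
b = ⅕ (b = 1/5 = ⅕ ≈ 0.20000)
A = 71/5 (A = ⅕ + 14 = 71/5 ≈ 14.200)
34*(A + 3*S) = 34*(71/5 + 3*(-5)) = 34*(71/5 - 15) = 34*(-⅘) = -136/5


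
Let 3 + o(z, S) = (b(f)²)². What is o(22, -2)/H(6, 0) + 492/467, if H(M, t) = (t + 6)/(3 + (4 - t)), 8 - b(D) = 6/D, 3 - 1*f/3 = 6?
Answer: 1493299289/226962 ≈ 6579.5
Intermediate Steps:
f = -9 (f = 9 - 3*6 = 9 - 18 = -9)
b(D) = 8 - 6/D
H(M, t) = (6 + t)/(7 - t)
o(z, S) = 456733/81 (o(z, S) = -3 + ((8 - 6/(-9))²)² = -3 + ((8 - 6*(-⅑))²)² = -3 + ((8 + ⅔)²)² = -3 + ((26/3)²)² = -3 + (676/9)² = -3 + 456976/81 = 456733/81)
o(22, -2)/H(6, 0) + 492/467 = 456733/(81*(((-6 - 1*0)/(-7 + 0)))) + 492/467 = 456733/(81*(((-6 + 0)/(-7)))) + 492*(1/467) = 456733/(81*((-⅐*(-6)))) + 492/467 = 456733/(81*(6/7)) + 492/467 = (456733/81)*(7/6) + 492/467 = 3197131/486 + 492/467 = 1493299289/226962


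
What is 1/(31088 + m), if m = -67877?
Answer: -1/36789 ≈ -2.7182e-5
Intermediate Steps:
1/(31088 + m) = 1/(31088 - 67877) = 1/(-36789) = -1/36789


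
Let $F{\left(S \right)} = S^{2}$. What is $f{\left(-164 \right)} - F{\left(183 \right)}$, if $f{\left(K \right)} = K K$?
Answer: $-6593$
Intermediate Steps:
$f{\left(K \right)} = K^{2}$
$f{\left(-164 \right)} - F{\left(183 \right)} = \left(-164\right)^{2} - 183^{2} = 26896 - 33489 = -6593$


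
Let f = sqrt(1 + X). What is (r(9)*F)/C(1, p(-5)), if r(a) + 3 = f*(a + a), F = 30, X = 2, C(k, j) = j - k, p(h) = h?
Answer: 15 - 90*sqrt(3) ≈ -140.88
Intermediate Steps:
f = sqrt(3) (f = sqrt(1 + 2) = sqrt(3) ≈ 1.7320)
r(a) = -3 + 2*a*sqrt(3) (r(a) = -3 + sqrt(3)*(a + a) = -3 + sqrt(3)*(2*a) = -3 + 2*a*sqrt(3))
(r(9)*F)/C(1, p(-5)) = ((-3 + 2*9*sqrt(3))*30)/(-5 - 1*1) = ((-3 + 18*sqrt(3))*30)/(-5 - 1) = (-90 + 540*sqrt(3))/(-6) = (-90 + 540*sqrt(3))*(-1/6) = 15 - 90*sqrt(3)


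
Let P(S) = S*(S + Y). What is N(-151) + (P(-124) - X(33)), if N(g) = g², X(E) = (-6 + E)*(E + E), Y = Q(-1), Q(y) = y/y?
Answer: 36271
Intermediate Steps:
Q(y) = 1
Y = 1
P(S) = S*(1 + S) (P(S) = S*(S + 1) = S*(1 + S))
X(E) = 2*E*(-6 + E) (X(E) = (-6 + E)*(2*E) = 2*E*(-6 + E))
N(-151) + (P(-124) - X(33)) = (-151)² + (-124*(1 - 124) - 2*33*(-6 + 33)) = 22801 + (-124*(-123) - 2*33*27) = 22801 + (15252 - 1*1782) = 22801 + (15252 - 1782) = 22801 + 13470 = 36271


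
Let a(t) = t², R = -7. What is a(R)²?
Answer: 2401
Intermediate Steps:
a(R)² = ((-7)²)² = 49² = 2401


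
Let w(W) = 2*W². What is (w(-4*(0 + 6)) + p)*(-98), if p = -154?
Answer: -97804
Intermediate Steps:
(w(-4*(0 + 6)) + p)*(-98) = (2*(-4*(0 + 6))² - 154)*(-98) = (2*(-4*6)² - 154)*(-98) = (2*(-24)² - 154)*(-98) = (2*576 - 154)*(-98) = (1152 - 154)*(-98) = 998*(-98) = -97804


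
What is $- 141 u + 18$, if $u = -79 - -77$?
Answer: $300$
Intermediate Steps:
$u = -2$ ($u = -79 + 77 = -2$)
$- 141 u + 18 = \left(-141\right) \left(-2\right) + 18 = 282 + 18 = 300$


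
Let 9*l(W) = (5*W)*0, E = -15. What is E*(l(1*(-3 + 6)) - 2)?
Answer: 30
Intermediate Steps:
l(W) = 0 (l(W) = ((5*W)*0)/9 = (1/9)*0 = 0)
E*(l(1*(-3 + 6)) - 2) = -15*(0 - 2) = -15*(-2) = 30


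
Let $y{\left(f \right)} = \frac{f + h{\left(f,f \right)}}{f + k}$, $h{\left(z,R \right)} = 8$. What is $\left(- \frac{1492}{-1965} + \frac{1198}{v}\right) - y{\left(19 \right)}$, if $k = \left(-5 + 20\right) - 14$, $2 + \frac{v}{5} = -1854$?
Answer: $- \frac{1312583}{1823520} \approx -0.71981$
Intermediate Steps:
$v = -9280$ ($v = -10 + 5 \left(-1854\right) = -10 - 9270 = -9280$)
$k = 1$ ($k = 15 - 14 = 1$)
$y{\left(f \right)} = \frac{8 + f}{1 + f}$ ($y{\left(f \right)} = \frac{f + 8}{f + 1} = \frac{8 + f}{1 + f}$)
$\left(- \frac{1492}{-1965} + \frac{1198}{v}\right) - y{\left(19 \right)} = \left(- \frac{1492}{-1965} + \frac{1198}{-9280}\right) - \frac{8 + 19}{1 + 19} = \left(\left(-1492\right) \left(- \frac{1}{1965}\right) + 1198 \left(- \frac{1}{9280}\right)\right) - \frac{1}{20} \cdot 27 = \left(\frac{1492}{1965} - \frac{599}{4640}\right) - \frac{1}{20} \cdot 27 = \frac{1149169}{1823520} - \frac{27}{20} = - \frac{1312583}{1823520}$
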